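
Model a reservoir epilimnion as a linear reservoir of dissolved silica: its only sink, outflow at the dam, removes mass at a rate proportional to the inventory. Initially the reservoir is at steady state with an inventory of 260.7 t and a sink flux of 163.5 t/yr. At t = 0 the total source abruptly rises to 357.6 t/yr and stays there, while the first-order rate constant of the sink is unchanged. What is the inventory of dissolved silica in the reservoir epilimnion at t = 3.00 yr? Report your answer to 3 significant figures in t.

523 t

The sink rate constant is k = F₀/M₀ = 163.5/260.7 = 0.6272 yr⁻¹.
Solving dM/dt = F₁ − kM with M(0) = M₀ gives M(t) = F₁/k + (M₀ − F₁/k)·e^(−kt).
F₁/k = 357.6/0.6272 = 570.19 t; kt = 0.6272 × 3.00 = 1.881, e^(−kt) = 0.1524.
M(3.00) = 570.19 + (260.7 − 570.19) × 0.1524 = 570.19 − 47.16 = 523.04 t.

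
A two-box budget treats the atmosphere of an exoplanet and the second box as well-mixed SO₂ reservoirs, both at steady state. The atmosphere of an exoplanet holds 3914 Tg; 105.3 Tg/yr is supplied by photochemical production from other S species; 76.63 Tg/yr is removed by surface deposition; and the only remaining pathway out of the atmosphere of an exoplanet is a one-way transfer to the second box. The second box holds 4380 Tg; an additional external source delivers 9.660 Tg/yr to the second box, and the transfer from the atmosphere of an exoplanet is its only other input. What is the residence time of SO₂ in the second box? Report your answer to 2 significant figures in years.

Balance the atmosphere of an exoplanet: ΣF_in = 105.30 Tg/yr.
Transfer to the second box = ΣF_in − (76.63) = 28.670 Tg/yr.
Total input to the second box = 28.670 + 9.660 = 38.330 Tg/yr; at steady state this equals its total output.
τ = M / F = 4380 / 38.330 = 114.3 yr.

110 yr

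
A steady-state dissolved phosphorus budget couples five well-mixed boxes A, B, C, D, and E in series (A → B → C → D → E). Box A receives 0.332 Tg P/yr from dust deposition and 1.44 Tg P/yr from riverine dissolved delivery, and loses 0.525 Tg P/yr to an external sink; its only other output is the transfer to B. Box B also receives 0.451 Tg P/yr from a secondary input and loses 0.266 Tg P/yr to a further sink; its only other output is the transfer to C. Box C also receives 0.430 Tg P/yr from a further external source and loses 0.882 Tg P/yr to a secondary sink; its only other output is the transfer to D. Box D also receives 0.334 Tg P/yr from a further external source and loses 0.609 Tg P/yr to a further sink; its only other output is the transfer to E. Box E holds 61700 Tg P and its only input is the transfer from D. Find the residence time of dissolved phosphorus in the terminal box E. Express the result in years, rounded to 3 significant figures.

87500 yr

Box A: F(A→B) = (0.332 + 1.44) − 0.525 = 1.2470 Tg P/yr.
Box B: F(B→C) = (1.2470 + 0.451) − 0.266 = 1.4320 Tg P/yr.
Box C: F(C→D) = (1.4320 + 0.430) − 0.882 = 0.98000 Tg P/yr.
Box D: F(D→E) = (0.98000 + 0.334) − 0.609 = 0.70500 Tg P/yr.
Box E throughput = its input = 0.70500 Tg P/yr; τ = 61700 / 0.70500 = 87520 yr.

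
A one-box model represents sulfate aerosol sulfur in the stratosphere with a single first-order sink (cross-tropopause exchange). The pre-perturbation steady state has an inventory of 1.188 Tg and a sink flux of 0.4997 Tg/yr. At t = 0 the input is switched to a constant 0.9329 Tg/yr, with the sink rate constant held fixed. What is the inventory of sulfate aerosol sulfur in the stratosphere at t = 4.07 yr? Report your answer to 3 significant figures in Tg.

Residence time τ = M₀/F₀ = 2.377 yr. The eventual steady state is M_∞ = M₀·(F₁/F₀) = 1.188 × 0.9329/0.4997 = 2.2179 Tg.
The anomaly ΔM(t) = M(t) − M_∞ decays as ΔM₀·e^(−t/τ) with ΔM₀ = 1.188 − 2.2179 = −1.030 Tg.
At t = 4.07 yr, e^(−t/τ) = e^(−1.712) = 0.1805, so ΔM = −0.1859 Tg and M = 2.2179 − 0.1859 = 2.0320 Tg.

2.03 Tg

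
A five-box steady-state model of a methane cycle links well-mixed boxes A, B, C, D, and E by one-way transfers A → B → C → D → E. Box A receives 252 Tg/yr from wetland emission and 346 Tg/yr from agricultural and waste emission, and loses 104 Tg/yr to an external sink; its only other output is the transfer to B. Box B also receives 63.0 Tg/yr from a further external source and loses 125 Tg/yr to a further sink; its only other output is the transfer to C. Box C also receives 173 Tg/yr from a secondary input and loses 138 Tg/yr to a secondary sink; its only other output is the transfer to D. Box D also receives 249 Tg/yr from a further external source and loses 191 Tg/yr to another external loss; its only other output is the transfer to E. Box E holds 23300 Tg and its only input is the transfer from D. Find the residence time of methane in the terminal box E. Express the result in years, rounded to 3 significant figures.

Box A: F(A→B) = (252 + 346) − 104 = 494.00 Tg/yr.
Box B: F(B→C) = (494.00 + 63.0) − 125 = 432.00 Tg/yr.
Box C: F(C→D) = (432.00 + 173) − 138 = 467.00 Tg/yr.
Box D: F(D→E) = (467.00 + 249) − 191 = 525.00 Tg/yr.
Box E throughput = its input = 525.00 Tg/yr; τ = 23300 / 525.00 = 44.38 yr.

44.4 yr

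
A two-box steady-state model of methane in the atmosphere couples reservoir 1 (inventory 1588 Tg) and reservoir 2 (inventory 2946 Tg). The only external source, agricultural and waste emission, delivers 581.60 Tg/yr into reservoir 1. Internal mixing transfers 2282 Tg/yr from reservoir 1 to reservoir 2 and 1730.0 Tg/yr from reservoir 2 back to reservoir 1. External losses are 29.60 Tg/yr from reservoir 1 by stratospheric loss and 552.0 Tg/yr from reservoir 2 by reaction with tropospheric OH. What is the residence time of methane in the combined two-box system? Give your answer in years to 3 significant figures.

Treat the two boxes together as one reservoir: the mixing fluxes between them are internal recycling, so τ = ΣM / Σ(external losses).
M_total = 1588 + 2946 = 4534.0 Tg.
ΣF_external_out = 29.60 + 552.0 = 581.60 Tg/yr.
τ = M_total / ΣF_ext = 4534.0 / 581.60 = 7.796 yr.

7.80 yr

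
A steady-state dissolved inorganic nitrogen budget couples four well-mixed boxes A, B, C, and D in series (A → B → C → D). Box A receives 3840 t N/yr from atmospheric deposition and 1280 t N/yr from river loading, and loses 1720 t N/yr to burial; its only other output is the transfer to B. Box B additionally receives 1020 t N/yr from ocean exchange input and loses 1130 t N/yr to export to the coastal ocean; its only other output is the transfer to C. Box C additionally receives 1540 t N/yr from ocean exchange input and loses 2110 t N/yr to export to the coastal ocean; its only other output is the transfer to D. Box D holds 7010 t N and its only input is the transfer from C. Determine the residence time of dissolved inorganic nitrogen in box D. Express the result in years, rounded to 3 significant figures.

Box A: F(A→B) = (3840 + 1280) − 1720 = 3400.0 t N/yr.
Box B: F(B→C) = (3400.0 + 1020) − 1130 = 3290.0 t N/yr.
Box C: F(C→D) = (3290.0 + 1540) − 2110 = 2720.0 t N/yr.
Box D throughput = its input = 2720.0 t N/yr; τ = 7010 / 2720.0 = 2.577 yr.

2.58 yr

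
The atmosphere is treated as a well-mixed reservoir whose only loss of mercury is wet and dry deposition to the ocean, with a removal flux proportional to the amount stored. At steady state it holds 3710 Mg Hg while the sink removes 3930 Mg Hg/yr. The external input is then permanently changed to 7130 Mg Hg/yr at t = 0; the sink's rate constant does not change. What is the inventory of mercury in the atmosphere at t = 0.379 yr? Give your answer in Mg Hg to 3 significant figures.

The sink rate constant is k = F₀/M₀ = 3930/3710 = 1.059 yr⁻¹.
Solving dM/dt = F₁ − kM with M(0) = M₀ gives M(t) = F₁/k + (M₀ − F₁/k)·e^(−kt).
F₁/k = 7130/1.059 = 6730.9 Mg Hg; kt = 1.059 × 0.379 = 0.4015, e^(−kt) = 0.6693.
M(0.379) = 6730.9 + (3710 − 6730.9) × 0.6693 = 6730.9 − 2022 = 4708.9 Mg Hg.

4710 Mg Hg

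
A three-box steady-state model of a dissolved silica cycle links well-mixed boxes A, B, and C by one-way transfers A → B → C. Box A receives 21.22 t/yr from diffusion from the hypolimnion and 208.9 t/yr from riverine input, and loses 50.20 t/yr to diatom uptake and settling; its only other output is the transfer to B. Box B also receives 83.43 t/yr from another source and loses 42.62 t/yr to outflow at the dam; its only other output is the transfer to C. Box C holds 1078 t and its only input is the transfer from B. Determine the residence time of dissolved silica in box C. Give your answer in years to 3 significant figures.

Box A: F(A→B) = (21.22 + 208.9) − 50.20 = 179.92 t/yr.
Box B: F(B→C) = (179.92 + 83.43) − 42.62 = 220.73 t/yr.
Box C throughput = its input = 220.73 t/yr; τ = 1078 / 220.73 = 4.884 yr.

4.88 yr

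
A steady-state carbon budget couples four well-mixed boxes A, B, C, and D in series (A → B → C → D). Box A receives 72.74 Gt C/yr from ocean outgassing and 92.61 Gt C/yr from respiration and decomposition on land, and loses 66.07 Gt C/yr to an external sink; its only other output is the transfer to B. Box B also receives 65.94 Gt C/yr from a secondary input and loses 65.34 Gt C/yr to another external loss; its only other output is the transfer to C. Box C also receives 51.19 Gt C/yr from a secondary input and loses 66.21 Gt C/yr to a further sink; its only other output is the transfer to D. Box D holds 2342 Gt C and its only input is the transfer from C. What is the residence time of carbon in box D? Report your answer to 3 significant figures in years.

Box A: F(A→B) = (72.74 + 92.61) − 66.07 = 99.280 Gt C/yr.
Box B: F(B→C) = (99.280 + 65.94) − 65.34 = 99.880 Gt C/yr.
Box C: F(C→D) = (99.880 + 51.19) − 66.21 = 84.860 Gt C/yr.
Box D throughput = its input = 84.860 Gt C/yr; τ = 2342 / 84.860 = 27.60 yr.

27.6 yr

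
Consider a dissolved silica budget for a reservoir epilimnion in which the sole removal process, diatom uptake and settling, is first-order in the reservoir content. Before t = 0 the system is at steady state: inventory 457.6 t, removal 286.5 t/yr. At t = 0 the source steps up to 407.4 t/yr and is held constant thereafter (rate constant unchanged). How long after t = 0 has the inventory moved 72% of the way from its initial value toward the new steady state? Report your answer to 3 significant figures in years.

2.03 yr

τ = M₀/F₀ = 457.6/286.5 = 1.597 yr.
The remaining gap fraction is e^(−t/τ); 72% covered ⇒ e^(−t/τ) = 0.280.
t = −τ ln(0.280) = 1.597 × 1.273 = 2.033 yr.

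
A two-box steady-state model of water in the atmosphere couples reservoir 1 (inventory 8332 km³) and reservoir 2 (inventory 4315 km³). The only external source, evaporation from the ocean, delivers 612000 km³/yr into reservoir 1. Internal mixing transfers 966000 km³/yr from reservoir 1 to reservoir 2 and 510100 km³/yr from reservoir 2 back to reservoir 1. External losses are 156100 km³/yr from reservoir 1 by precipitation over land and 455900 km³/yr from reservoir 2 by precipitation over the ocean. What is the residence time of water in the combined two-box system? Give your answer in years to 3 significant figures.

0.0207 yr

For the system as a whole, the A↔B exchange is internal and contributes nothing to the throughput; only the external sinks remove mass.
M_total = 8332 + 4315 = 12647 km³.
ΣF_external_out = 156100 + 455900 = 612000 km³/yr.
τ = M_total / ΣF_ext = 12647 / 612000 = 0.02067 yr.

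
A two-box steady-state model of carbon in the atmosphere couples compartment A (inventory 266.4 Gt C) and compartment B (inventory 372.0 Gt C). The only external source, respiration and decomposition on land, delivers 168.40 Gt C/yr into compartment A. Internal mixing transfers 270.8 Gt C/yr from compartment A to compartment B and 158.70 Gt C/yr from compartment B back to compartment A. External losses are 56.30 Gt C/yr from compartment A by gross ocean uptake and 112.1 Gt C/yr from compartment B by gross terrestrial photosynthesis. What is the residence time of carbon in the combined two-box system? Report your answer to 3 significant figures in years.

3.79 yr

Treat the two boxes together as one reservoir: the mixing fluxes between them are internal recycling, so τ = ΣM / Σ(external losses).
M_total = 266.4 + 372.0 = 638.40 Gt C.
ΣF_external_out = 56.30 + 112.1 = 168.40 Gt C/yr.
τ = M_total / ΣF_ext = 638.40 / 168.40 = 3.791 yr.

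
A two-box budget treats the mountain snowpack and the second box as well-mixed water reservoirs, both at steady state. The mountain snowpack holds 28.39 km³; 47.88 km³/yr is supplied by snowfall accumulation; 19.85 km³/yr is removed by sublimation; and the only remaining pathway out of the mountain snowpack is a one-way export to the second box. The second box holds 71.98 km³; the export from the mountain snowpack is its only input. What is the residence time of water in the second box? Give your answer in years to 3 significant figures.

2.57 yr

Balance the mountain snowpack: ΣF_in = 47.880 km³/yr.
Export to the second box = ΣF_in − (19.85) = 28.030 km³/yr.
At steady state the output of the second box equals its input, 28.030 km³/yr.
τ = M / F = 71.98 / 28.030 = 2.568 yr.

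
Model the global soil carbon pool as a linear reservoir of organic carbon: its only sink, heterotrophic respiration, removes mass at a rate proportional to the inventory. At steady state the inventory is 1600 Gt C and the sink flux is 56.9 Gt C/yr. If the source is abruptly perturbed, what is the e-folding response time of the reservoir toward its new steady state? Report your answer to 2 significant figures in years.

For a linear reservoir the response time equals the residence time τ = M/F.
τ = 1600 / 56.9 = 28.12 yr.

28 yr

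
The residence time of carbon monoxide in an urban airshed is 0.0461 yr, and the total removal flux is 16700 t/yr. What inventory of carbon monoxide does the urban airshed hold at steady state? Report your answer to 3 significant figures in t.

770 t

τ = M/F ⇒ M = τ × F = 0.0461 × 16700 = 769.9 t.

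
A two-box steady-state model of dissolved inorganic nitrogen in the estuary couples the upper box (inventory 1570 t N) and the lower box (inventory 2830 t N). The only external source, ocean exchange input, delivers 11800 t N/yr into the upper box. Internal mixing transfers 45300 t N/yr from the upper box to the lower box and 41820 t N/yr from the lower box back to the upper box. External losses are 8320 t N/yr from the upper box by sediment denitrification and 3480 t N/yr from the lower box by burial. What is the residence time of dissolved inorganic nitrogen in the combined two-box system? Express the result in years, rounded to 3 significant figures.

For the system as a whole, the A↔B exchange is internal and contributes nothing to the throughput; only the external sinks remove mass.
M_total = 1570 + 2830 = 4400.0 t N.
ΣF_external_out = 8320 + 3480 = 11800 t N/yr.
τ = M_total / ΣF_ext = 4400.0 / 11800 = 0.3729 yr.

0.373 yr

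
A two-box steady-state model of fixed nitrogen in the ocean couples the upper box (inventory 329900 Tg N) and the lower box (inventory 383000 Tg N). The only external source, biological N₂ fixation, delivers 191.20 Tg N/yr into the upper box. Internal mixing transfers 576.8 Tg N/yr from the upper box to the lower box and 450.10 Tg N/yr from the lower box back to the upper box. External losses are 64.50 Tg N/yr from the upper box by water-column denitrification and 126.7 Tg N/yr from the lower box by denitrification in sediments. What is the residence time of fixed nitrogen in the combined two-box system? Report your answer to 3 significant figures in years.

3730 yr

For the system as a whole, the A↔B exchange is internal and contributes nothing to the throughput; only the external sinks remove mass.
M_total = 329900 + 383000 = 712900 Tg N.
ΣF_external_out = 64.50 + 126.7 = 191.20 Tg N/yr.
τ = M_total / ΣF_ext = 712900 / 191.20 = 3729 yr.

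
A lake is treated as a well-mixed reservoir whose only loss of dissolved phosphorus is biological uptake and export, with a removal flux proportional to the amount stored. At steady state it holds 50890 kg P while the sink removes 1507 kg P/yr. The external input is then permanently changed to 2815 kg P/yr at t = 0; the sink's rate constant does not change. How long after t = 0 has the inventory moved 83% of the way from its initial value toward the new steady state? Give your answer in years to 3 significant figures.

59.8 yr

τ = M₀/F₀ = 50890/1507 = 33.77 yr.
The remaining gap fraction is e^(−t/τ); 83% covered ⇒ e^(−t/τ) = 0.170.
t = −τ ln(0.170) = 33.77 × 1.772 = 59.84 yr.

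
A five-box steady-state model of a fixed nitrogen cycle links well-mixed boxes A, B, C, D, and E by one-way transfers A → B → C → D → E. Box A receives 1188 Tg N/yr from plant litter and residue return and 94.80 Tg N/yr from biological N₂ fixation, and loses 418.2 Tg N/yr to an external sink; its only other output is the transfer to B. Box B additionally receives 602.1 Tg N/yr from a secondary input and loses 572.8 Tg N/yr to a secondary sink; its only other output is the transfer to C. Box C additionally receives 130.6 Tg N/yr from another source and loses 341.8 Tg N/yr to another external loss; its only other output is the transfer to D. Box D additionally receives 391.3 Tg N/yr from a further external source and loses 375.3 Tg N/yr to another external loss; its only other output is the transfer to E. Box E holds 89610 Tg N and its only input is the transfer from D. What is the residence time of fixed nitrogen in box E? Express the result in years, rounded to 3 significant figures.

128 yr

Box A: F(A→B) = (1188 + 94.80) − 418.2 = 864.60 Tg N/yr.
Box B: F(B→C) = (864.60 + 602.1) − 572.8 = 893.90 Tg N/yr.
Box C: F(C→D) = (893.90 + 130.6) − 341.8 = 682.70 Tg N/yr.
Box D: F(D→E) = (682.70 + 391.3) − 375.3 = 698.70 Tg N/yr.
Box E throughput = its input = 698.70 Tg N/yr; τ = 89610 / 698.70 = 128.3 yr.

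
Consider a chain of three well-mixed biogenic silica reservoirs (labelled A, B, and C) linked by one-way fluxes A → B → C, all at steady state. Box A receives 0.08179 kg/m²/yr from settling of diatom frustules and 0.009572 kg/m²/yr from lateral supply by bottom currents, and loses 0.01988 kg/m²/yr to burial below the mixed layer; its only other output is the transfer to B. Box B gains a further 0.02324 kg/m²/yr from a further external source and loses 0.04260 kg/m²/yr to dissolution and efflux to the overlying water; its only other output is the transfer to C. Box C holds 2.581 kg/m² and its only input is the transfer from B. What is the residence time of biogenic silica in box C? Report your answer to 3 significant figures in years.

49.5 yr

Box A: F(A→B) = (0.08179 + 0.009572) − 0.01988 = 0.071482 kg/m²/yr.
Box B: F(B→C) = (0.071482 + 0.02324) − 0.04260 = 0.052122 kg/m²/yr.
Box C throughput = its input = 0.052122 kg/m²/yr; τ = 2.581 / 0.052122 = 49.52 yr.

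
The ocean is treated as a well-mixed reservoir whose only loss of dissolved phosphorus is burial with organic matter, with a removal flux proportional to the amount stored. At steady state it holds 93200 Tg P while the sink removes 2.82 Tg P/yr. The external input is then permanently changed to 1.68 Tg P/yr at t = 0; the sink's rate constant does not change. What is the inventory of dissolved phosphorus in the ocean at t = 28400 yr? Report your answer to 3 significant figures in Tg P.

71500 Tg P

The sink rate constant is k = F₀/M₀ = 2.82/93200 = 3.026×10^-5 yr⁻¹.
Solving dM/dt = F₁ − kM with M(0) = M₀ gives M(t) = F₁/k + (M₀ − F₁/k)·e^(−kt).
F₁/k = 1.68/3.026×10^-5 = 55523 Tg P; kt = 3.026×10^-5 × 28400 = 0.8593, e^(−kt) = 0.4235.
M(28400) = 55523 + (93200 − 55523) × 0.4235 = 55523 + 15950 = 71478 Tg P.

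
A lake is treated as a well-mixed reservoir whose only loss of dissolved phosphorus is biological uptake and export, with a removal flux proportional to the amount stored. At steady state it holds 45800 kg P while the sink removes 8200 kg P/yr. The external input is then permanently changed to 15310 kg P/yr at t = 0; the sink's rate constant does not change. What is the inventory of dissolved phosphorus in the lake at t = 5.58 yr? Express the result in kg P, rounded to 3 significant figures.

70900 kg P

τ = M₀/F₀ = 45800/8200 = 5.585 yr; rate constant k = 1/τ.
New steady state M_∞ = F₁/k = F₁·τ = 15310 × 5.585 = 85512 kg P.
M(t) = M_∞ + (M₀ − M_∞)·e^(−t/τ); t/τ = 5.58/5.585 = 0.9990, so e^(−t/τ) = 0.3682.
M(t) = 85512 − 39710 × 0.3682 = 70889 kg P.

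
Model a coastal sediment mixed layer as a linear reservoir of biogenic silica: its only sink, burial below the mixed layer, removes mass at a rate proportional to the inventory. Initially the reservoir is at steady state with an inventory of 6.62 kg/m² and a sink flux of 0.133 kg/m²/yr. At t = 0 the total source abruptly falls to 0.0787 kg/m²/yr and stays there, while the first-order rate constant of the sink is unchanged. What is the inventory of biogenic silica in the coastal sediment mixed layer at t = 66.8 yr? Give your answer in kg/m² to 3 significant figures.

τ = M₀/F₀ = 6.62/0.133 = 49.77 yr; rate constant k = 1/τ.
New steady state M_∞ = F₁/k = F₁·τ = 0.0787 × 49.77 = 3.9172 kg/m².
M(t) = M_∞ + (M₀ − M_∞)·e^(−t/τ); t/τ = 66.8/49.77 = 1.342, so e^(−t/τ) = 0.2613.
M(t) = 3.9172 + 2.703 × 0.2613 = 4.6235 kg/m².

4.62 kg/m²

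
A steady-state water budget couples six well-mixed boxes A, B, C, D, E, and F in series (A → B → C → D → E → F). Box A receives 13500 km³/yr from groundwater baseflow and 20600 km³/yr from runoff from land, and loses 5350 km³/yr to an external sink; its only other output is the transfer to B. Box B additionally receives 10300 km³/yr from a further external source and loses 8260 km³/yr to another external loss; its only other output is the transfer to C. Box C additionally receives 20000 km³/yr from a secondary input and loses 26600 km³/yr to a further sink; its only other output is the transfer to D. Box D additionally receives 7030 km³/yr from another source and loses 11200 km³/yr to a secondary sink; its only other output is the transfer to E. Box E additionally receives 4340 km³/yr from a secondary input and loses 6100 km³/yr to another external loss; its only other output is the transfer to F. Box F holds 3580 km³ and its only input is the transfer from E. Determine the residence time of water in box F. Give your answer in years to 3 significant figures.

0.196 yr

Box A: F(A→B) = (13500 + 20600) − 5350 = 28750 km³/yr.
Box B: F(B→C) = (28750 + 10300) − 8260 = 30790 km³/yr.
Box C: F(C→D) = (30790 + 20000) − 26600 = 24190 km³/yr.
Box D: F(D→E) = (24190 + 7030) − 11200 = 20020 km³/yr.
Box E: F(E→F) = (20020 + 4340) − 6100 = 18260 km³/yr.
Box F throughput = its input = 18260 km³/yr; τ = 3580 / 18260 = 0.1961 yr.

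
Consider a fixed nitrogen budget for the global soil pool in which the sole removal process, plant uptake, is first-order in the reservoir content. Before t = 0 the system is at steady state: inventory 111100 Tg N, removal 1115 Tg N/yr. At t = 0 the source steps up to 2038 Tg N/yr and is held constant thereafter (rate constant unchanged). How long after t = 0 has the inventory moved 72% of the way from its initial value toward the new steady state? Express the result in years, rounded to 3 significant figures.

τ = M₀/F₀ = 111100/1115 = 99.64 yr.
The remaining gap fraction is e^(−t/τ); 72% covered ⇒ e^(−t/τ) = 0.280.
t = −τ ln(0.280) = 99.64 × 1.273 = 126.8 yr.

127 yr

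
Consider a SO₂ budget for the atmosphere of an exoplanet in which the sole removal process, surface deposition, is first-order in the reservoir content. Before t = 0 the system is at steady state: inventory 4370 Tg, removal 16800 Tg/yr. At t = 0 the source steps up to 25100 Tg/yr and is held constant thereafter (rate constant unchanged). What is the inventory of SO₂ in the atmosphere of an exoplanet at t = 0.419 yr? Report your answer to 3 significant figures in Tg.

6100 Tg

τ = M₀/F₀ = 4370/16800 = 0.2601 yr; rate constant k = 1/τ.
New steady state M_∞ = F₁/k = F₁·τ = 25100 × 0.2601 = 6529.0 Tg.
M(t) = M_∞ + (M₀ − M_∞)·e^(−t/τ); t/τ = 0.419/0.2601 = 1.611, so e^(−t/τ) = 0.1997.
M(t) = 6529.0 − 2159 × 0.1997 = 6097.8 Tg.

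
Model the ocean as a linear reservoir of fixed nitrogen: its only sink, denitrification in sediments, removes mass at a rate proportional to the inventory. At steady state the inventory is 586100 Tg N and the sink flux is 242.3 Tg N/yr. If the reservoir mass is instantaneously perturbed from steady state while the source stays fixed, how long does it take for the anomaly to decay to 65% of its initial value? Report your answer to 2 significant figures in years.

1000 yr

For a linear reservoir the anomaly decays as exp(−t/τ) with τ = M/F = 586100/242.3 = 2419 yr.
exp(−t/τ) = 0.65 ⇒ t = −τ ln(0.65) = 2419 × 0.4308 = 1042 yr.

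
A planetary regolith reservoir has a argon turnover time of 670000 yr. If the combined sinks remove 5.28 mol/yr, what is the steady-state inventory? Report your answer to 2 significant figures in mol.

3.5×10^6 mol

τ = M/F ⇒ M = τ × F = 670000 × 5.28 = 3.538×10^6 mol.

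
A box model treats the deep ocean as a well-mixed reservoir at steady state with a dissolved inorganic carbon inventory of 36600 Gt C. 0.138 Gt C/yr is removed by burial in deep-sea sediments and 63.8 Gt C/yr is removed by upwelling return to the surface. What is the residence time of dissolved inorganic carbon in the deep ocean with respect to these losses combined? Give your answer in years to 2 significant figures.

Total removal = 0.1380 + 63.80 = 63.938 Gt C/yr.
τ = M / ΣF_out = 36600 / 63.938 = 572.4 yr.

570 yr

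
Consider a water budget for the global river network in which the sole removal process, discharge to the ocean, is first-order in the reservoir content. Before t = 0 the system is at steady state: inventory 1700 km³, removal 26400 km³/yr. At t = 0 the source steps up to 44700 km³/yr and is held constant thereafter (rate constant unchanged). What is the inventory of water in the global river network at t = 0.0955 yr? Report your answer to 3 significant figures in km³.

2610 km³

τ = M₀/F₀ = 1700/26400 = 0.06439 yr; rate constant k = 1/τ.
New steady state M_∞ = F₁/k = F₁·τ = 44700 × 0.06439 = 2878.4 km³.
M(t) = M_∞ + (M₀ − M_∞)·e^(−t/τ); t/τ = 0.0955/0.06439 = 1.483, so e^(−t/τ) = 0.2269.
M(t) = 2878.4 − 1178 × 0.2269 = 2611.0 km³.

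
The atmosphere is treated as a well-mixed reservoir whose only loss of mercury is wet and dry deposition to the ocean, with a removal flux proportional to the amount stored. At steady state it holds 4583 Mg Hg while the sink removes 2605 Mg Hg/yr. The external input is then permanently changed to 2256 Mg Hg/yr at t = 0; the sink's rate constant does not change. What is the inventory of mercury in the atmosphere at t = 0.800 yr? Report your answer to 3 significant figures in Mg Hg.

The sink rate constant is k = F₀/M₀ = 2605/4583 = 0.5684 yr⁻¹.
Solving dM/dt = F₁ − kM with M(0) = M₀ gives M(t) = F₁/k + (M₀ − F₁/k)·e^(−kt).
F₁/k = 2256/0.5684 = 3969.0 Mg Hg; kt = 0.5684 × 0.800 = 0.4547, e^(−kt) = 0.6346.
M(0.800) = 3969.0 + (4583 − 3969.0) × 0.6346 = 3969.0 + 389.7 = 4358.7 Mg Hg.

4360 Mg Hg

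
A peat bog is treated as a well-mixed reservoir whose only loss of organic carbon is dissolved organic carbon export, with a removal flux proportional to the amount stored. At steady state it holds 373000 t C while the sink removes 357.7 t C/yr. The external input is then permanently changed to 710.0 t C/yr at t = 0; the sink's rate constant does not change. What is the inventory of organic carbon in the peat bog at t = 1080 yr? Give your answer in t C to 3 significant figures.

τ = M₀/F₀ = 373000/357.7 = 1043 yr; rate constant k = 1/τ.
New steady state M_∞ = F₁/k = F₁·τ = 710.0 × 1043 = 740370 t C.
M(t) = M_∞ + (M₀ − M_∞)·e^(−t/τ); t/τ = 1080/1043 = 1.036, so e^(−t/τ) = 0.3550.
M(t) = 740370 − 367400 × 0.3550 = 609960 t C.

610000 t C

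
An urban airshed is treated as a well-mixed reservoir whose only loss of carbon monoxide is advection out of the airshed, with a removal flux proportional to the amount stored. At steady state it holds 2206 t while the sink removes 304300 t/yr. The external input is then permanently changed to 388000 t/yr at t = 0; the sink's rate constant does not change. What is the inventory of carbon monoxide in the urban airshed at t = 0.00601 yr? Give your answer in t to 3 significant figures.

τ = M₀/F₀ = 2206/304300 = 0.007249 yr; rate constant k = 1/τ.
New steady state M_∞ = F₁/k = F₁·τ = 388000 × 0.007249 = 2812.8 t.
M(t) = M_∞ + (M₀ − M_∞)·e^(−t/τ); t/τ = 0.00601/0.007249 = 0.8290, so e^(−t/τ) = 0.4365.
M(t) = 2812.8 − 606.8 × 0.4365 = 2547.9 t.

2550 t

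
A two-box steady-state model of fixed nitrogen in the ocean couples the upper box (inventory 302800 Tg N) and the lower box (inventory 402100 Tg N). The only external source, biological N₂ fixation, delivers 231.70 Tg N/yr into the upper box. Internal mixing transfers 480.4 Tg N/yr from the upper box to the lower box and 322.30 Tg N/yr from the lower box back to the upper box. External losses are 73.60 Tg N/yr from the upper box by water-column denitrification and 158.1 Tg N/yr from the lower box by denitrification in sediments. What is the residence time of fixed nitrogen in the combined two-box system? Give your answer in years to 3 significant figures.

3040 yr

Treat the two boxes together as one reservoir: the mixing fluxes between them are internal recycling, so τ = ΣM / Σ(external losses).
M_total = 302800 + 402100 = 704900 Tg N.
ΣF_external_out = 73.60 + 158.1 = 231.70 Tg N/yr.
τ = M_total / ΣF_ext = 704900 / 231.70 = 3042 yr.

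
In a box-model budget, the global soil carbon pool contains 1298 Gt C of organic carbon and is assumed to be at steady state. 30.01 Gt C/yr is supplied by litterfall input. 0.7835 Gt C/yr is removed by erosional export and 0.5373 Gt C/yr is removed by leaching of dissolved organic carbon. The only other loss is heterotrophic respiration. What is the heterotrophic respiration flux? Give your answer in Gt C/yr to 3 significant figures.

At steady state ΣF_in = ΣF_out.
ΣF_in = 30.010 Gt C/yr.
Heterotrophic respiration flux = ΣF_in − (0.7835 + 0.5373) = 30.010 − 1.321 = 28.69 Gt C/yr.

28.7 Gt C/yr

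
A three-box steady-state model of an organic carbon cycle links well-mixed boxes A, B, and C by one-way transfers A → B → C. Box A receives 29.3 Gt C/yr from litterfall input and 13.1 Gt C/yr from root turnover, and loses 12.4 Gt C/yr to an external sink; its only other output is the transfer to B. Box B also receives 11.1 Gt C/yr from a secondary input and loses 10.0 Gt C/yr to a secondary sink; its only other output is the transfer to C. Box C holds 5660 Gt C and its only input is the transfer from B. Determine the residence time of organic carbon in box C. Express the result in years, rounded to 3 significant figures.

182 yr

Box A: F(A→B) = (29.3 + 13.1) − 12.4 = 30.000 Gt C/yr.
Box B: F(B→C) = (30.000 + 11.1) − 10.0 = 31.100 Gt C/yr.
Box C throughput = its input = 31.100 Gt C/yr; τ = 5660 / 31.100 = 182.0 yr.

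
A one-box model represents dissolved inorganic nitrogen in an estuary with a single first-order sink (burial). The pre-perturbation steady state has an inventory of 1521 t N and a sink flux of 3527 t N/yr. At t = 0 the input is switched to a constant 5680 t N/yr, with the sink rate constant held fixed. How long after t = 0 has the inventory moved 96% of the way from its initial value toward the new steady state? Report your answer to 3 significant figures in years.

1.39 yr

τ = M₀/F₀ = 1521/3527 = 0.4312 yr.
The remaining gap fraction is e^(−t/τ); 96% covered ⇒ e^(−t/τ) = 0.0400.
t = −τ ln(0.0400) = 0.4312 × 3.219 = 1.388 yr.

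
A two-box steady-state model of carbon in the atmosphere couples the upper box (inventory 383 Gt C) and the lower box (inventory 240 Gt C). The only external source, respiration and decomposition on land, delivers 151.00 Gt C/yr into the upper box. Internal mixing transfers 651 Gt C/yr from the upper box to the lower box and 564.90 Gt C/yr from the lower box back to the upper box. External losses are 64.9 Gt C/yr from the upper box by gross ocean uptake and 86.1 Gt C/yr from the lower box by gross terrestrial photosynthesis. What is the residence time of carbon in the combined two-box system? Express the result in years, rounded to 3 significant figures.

Residence time in the combined system uses the total inventory and the total *external* removal — internal exchanges between the two boxes cancel.
M_total = 383 + 240 = 623.00 Gt C.
ΣF_external_out = 64.9 + 86.1 = 151.00 Gt C/yr.
τ = M_total / ΣF_ext = 623.00 / 151.00 = 4.126 yr.

4.13 yr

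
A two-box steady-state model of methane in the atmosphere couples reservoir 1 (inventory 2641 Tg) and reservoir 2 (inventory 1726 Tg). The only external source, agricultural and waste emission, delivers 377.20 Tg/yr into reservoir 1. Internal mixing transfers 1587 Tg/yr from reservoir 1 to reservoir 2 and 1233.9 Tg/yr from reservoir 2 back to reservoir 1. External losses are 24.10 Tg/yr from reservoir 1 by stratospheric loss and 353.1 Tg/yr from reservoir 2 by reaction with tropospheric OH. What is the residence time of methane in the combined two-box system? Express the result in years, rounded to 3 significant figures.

Residence time in the combined system uses the total inventory and the total *external* removal — internal exchanges between the two boxes cancel.
M_total = 2641 + 1726 = 4367.0 Tg.
ΣF_external_out = 24.10 + 353.1 = 377.20 Tg/yr.
τ = M_total / ΣF_ext = 4367.0 / 377.20 = 11.58 yr.

11.6 yr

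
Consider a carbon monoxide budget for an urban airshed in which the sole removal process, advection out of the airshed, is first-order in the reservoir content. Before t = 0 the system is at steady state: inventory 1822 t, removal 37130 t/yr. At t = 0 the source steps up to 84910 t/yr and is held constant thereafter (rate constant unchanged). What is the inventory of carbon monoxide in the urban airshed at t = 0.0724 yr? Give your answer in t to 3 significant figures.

The sink rate constant is k = F₀/M₀ = 37130/1822 = 20.38 yr⁻¹.
Solving dM/dt = F₁ − kM with M(0) = M₀ gives M(t) = F₁/k + (M₀ − F₁/k)·e^(−kt).
F₁/k = 84910/20.38 = 4166.6 t; kt = 20.38 × 0.0724 = 1.475, e^(−kt) = 0.2287.
M(0.0724) = 4166.6 + (1822 − 4166.6) × 0.2287 = 4166.6 − 536.2 = 3630.4 t.

3630 t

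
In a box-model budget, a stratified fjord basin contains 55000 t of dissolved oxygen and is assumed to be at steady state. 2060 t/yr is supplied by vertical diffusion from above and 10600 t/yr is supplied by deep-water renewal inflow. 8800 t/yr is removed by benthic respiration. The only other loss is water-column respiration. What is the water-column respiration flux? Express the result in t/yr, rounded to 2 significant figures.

At steady state ΣF_in = ΣF_out.
ΣF_in = 2060 + 10600 = 12660 t/yr.
Water-column respiration flux = ΣF_in − (8800) = 12660 − 8800 = 3860 t/yr.

3900 t/yr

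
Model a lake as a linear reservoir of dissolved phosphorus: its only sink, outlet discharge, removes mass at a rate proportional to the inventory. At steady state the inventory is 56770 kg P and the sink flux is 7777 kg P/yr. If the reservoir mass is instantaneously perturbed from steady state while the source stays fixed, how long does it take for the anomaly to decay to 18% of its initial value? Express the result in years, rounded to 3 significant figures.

For a linear reservoir the anomaly decays as exp(−t/τ) with τ = M/F = 56770/7777 = 7.300 yr.
exp(−t/τ) = 0.18 ⇒ t = −τ ln(0.18) = 7.300 × 1.715 = 12.52 yr.

12.5 yr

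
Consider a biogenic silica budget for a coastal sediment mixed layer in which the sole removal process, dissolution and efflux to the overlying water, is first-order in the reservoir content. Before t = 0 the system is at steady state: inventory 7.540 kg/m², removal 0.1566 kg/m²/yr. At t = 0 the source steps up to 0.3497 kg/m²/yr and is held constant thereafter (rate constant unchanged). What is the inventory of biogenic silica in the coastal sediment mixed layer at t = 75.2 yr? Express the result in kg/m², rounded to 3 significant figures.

14.9 kg/m²

Residence time τ = M₀/F₀ = 48.15 yr. The eventual steady state is M_∞ = M₀·(F₁/F₀) = 7.540 × 0.3497/0.1566 = 16.837 kg/m².
The anomaly ΔM(t) = M(t) − M_∞ decays as ΔM₀·e^(−t/τ) with ΔM₀ = 7.540 − 16.837 = −9.297 kg/m².
At t = 75.2 yr, e^(−t/τ) = e^(−1.562) = 0.2097, so ΔM = −1.950 kg/m² and M = 16.837 − 1.950 = 14.887 kg/m².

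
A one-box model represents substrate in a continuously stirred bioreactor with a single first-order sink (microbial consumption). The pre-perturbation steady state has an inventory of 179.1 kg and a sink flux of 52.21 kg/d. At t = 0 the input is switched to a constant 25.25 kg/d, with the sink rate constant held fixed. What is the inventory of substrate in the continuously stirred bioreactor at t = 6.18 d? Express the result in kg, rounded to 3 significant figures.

The sink rate constant is k = F₀/M₀ = 52.21/179.1 = 0.2915 d⁻¹.
Solving dM/dt = F₁ − kM with M(0) = M₀ gives M(t) = F₁/k + (M₀ − F₁/k)·e^(−kt).
F₁/k = 25.25/0.2915 = 86.617 kg; kt = 0.2915 × 6.18 = 1.802, e^(−kt) = 0.1650.
M(6.18) = 86.617 + (179.1 − 86.617) × 0.1650 = 86.617 + 15.26 = 101.88 kg.

102 kg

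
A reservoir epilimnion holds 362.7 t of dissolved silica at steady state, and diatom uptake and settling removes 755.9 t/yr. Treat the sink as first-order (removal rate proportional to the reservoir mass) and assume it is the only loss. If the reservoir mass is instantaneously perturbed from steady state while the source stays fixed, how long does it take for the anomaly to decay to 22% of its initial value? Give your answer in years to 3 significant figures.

For a linear reservoir the anomaly decays as exp(−t/τ) with τ = M/F = 362.7/755.9 = 0.4798 yr.
exp(−t/τ) = 0.22 ⇒ t = −τ ln(0.22) = 0.4798 × 1.514 = 0.7265 yr.

0.727 yr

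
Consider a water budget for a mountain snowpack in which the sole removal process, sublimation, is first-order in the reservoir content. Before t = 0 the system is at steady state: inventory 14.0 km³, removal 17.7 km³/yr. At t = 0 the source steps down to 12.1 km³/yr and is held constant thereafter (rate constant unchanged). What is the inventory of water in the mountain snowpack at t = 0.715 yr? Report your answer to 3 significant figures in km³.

The sink rate constant is k = F₀/M₀ = 17.7/14.0 = 1.264 yr⁻¹.
Solving dM/dt = F₁ − kM with M(0) = M₀ gives M(t) = F₁/k + (M₀ − F₁/k)·e^(−kt).
F₁/k = 12.1/1.264 = 9.5706 km³; kt = 1.264 × 0.715 = 0.9040, e^(−kt) = 0.4050.
M(0.715) = 9.5706 + (14.0 − 9.5706) × 0.4050 = 9.5706 + 1.794 = 11.364 km³.

11.4 km³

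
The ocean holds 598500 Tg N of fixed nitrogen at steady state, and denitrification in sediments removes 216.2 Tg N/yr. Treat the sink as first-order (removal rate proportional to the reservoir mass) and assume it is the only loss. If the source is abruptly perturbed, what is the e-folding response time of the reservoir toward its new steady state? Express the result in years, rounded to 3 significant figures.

2770 yr

For a linear reservoir the response time equals the residence time τ = M/F.
τ = 598500 / 216.2 = 2768 yr.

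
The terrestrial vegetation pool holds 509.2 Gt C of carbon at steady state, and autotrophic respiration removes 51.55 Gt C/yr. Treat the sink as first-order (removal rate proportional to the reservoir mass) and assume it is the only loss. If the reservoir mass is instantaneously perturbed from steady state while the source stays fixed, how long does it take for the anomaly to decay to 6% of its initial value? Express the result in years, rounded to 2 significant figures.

28 yr

For a linear reservoir the anomaly decays as exp(−t/τ) with τ = M/F = 509.2/51.55 = 9.878 yr.
exp(−t/τ) = 0.06 ⇒ t = −τ ln(0.06) = 9.878 × 2.813 = 27.79 yr.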